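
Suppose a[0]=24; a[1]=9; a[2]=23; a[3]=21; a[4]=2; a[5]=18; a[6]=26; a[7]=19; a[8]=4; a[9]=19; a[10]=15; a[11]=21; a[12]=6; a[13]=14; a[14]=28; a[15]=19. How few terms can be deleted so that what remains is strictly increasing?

11

Fewest deletions = n − (longest strictly increasing subsequence).
Patience tails:
24 → extends → [24]
9 → replaces 24 → [9]
23 → extends → [9, 23]
21 → replaces 23 → [9, 21]
2 → replaces 9 → [2, 21]
18 → replaces 21 → [2, 18]
26 → extends → [2, 18, 26]
19 → replaces 26 → [2, 18, 19]
4 → replaces 18 → [2, 4, 19]
19 → already a tail → [2, 4, 19]
15 → replaces 19 → [2, 4, 15]
21 → extends → [2, 4, 15, 21]
6 → replaces 15 → [2, 4, 6, 21]
14 → replaces 21 → [2, 4, 6, 14]
28 → extends → [2, 4, 6, 14, 28]
19 → replaces 28 → [2, 4, 6, 14, 19]
Longest strictly increasing subsequence has length 5, so deletions = 16 − 5 = 11.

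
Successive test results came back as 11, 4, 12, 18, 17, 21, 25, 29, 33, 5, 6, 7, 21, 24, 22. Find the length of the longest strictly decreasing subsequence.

Let dp[i] be the longest strictly decreasing subsequence ending at i:
i:      1  2  3  4  5  6  7  8  9 10 11 12 13 14 15
a[i]:  11  4 12 18 17 21 25 29 33  5  6  7 21 24 22
dp:     1  2  1  1  2  1  1  1  1  3  3  3  2  2  3
Maximum is 3.

3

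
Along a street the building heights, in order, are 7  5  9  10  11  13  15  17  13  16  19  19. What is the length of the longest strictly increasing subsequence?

8

Track the smallest tail for each achievable length (strict):
7 → extends → [7]
5 → replaces 7 → [5]
9 → extends → [5, 9]
10 → extends → [5, 9, 10]
11 → extends → [5, 9, 10, 11]
13 → extends → [5, 9, 10, 11, 13]
15 → extends → [5, 9, 10, 11, 13, 15]
17 → extends → [5, 9, 10, 11, 13, 15, 17]
13 → already a tail → [5, 9, 10, 11, 13, 15, 17]
16 → replaces 17 → [5, 9, 10, 11, 13, 15, 16]
19 → extends → [5, 9, 10, 11, 13, 15, 16, 19]
19 → already a tail → [5, 9, 10, 11, 13, 15, 16, 19]
Eight tails, so the longest strictly increasing subsequence has length 8 (e.g. 7, 9, 10, 11, 13, 15, 17, 19).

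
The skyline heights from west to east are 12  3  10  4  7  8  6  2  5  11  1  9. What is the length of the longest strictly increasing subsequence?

5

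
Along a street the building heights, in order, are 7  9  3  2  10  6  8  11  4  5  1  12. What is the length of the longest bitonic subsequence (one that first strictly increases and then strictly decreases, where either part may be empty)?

inc[i] = longest strictly increasing subsequence ending at i; dec[i] = longest strictly decreasing subsequence starting at i:
i:      1  2  3  4  5  6  7  8  9 10 11 12
a[i]:   7  9  3  2 10  6  8 11  4  5  1 12
inc:    1  2  1  1  3  2  3  4  2  3  1  5
dec:    4  4  3  2  4  3  3  3  2  2  1  1
Best peak at i=5 (value 10): inc=3, dec=4, length 3+4−1 = 6.

6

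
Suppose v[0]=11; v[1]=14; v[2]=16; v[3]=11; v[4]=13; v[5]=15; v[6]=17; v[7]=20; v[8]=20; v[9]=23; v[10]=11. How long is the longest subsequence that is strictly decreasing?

3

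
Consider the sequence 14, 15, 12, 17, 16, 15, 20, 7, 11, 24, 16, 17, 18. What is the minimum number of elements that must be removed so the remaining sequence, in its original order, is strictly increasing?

8

Fewest deletions = n − (longest strictly increasing subsequence).
i:      1  2  3  4  5  6  7  8  9 10 11 12 13
a[i]:  14 15 12 17 16 15 20  7 11 24 16 17 18
dp:     1  2  1  3  3  2  4  1  2  5  3  4  5
max dp = 5, so deletions = 13 − 5 = 8.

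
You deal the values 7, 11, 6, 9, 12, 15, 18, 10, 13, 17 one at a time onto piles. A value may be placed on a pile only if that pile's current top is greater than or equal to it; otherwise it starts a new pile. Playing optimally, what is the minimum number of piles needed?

5

Place each on the leftmost legal pile:
7 → new pile 1 (tops now [7])
11 → new pile 2 (tops now [7, 11])
6 → pile 1 (tops now [6, 11])
9 → pile 2 (tops now [6, 9])
12 → new pile 3 (tops now [6, 9, 12])
15 → new pile 4 (tops now [6, 9, 12, 15])
18 → new pile 5 (tops now [6, 9, 12, 15, 18])
10 → pile 3 (tops now [6, 9, 10, 15, 18])
13 → pile 4 (tops now [6, 9, 10, 13, 18])
17 → pile 5 (tops now [6, 9, 10, 13, 17])
Five piles.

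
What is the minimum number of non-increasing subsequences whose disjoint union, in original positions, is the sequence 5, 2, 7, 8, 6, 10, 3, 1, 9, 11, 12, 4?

6

The minimum number of non-increasing subsequences covering a sequence equals the length of its longest strictly increasing subsequence.
LIS length is 6 (e.g. 5, 7, 8, 10, 11, 12), so 6 piles are needed.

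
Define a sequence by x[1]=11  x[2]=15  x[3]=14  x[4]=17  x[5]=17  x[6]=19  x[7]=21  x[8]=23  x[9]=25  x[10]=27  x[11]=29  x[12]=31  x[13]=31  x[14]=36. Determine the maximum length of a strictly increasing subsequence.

11

Track the smallest tail for each achievable length (strict):
11 → extends → [11]
15 → extends → [11, 15]
14 → replaces 15 → [11, 14]
17 → extends → [11, 14, 17]
17 → already a tail → [11, 14, 17]
19 → extends → [11, 14, 17, 19]
21 → extends → [11, 14, 17, 19, 21]
23 → extends → [11, 14, 17, 19, 21, 23]
25 → extends → [11, 14, 17, 19, 21, 23, 25]
27 → extends → [11, 14, 17, 19, 21, 23, 25, 27]
29 → extends → [11, 14, 17, 19, 21, 23, 25, 27, 29]
31 → extends → [11, 14, 17, 19, 21, 23, 25, 27, 29, 31]
31 → already a tail → [11, 14, 17, 19, 21, 23, 25, 27, 29, 31]
36 → extends → [11, 14, 17, 19, 21, 23, 25, 27, 29, 31, 36]
Eleven tails, so the longest strictly increasing subsequence has length 11 (e.g. 11, 15, 17, 19, 21, 23, 25, 27, 29, 31, 36).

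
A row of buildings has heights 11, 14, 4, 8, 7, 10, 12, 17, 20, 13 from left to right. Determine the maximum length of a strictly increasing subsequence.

Let dp[i] be the length of the longest such subsequence ending at index i:
i:      1  2  3  4  5  6  7  8  9 10
a[i]:  11 14  4  8  7 10 12 17 20 13
dp:     1  2  1  2  2  3  4  5  6  5
Maximum dp value is 6.

6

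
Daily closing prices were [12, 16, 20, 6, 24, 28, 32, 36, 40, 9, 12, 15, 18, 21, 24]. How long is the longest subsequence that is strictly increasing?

Track the smallest tail for each achievable length (strict):
12 → extends → [12]
16 → extends → [12, 16]
20 → extends → [12, 16, 20]
6 → replaces 12 → [6, 16, 20]
24 → extends → [6, 16, 20, 24]
28 → extends → [6, 16, 20, 24, 28]
32 → extends → [6, 16, 20, 24, 28, 32]
36 → extends → [6, 16, 20, 24, 28, 32, 36]
40 → extends → [6, 16, 20, 24, 28, 32, 36, 40]
9 → replaces 16 → [6, 9, 20, 24, 28, 32, 36, 40]
12 → replaces 20 → [6, 9, 12, 24, 28, 32, 36, 40]
15 → replaces 24 → [6, 9, 12, 15, 28, 32, 36, 40]
18 → replaces 28 → [6, 9, 12, 15, 18, 32, 36, 40]
21 → replaces 32 → [6, 9, 12, 15, 18, 21, 36, 40]
24 → replaces 36 → [6, 9, 12, 15, 18, 21, 24, 40]
Eight tails, so the longest strictly increasing subsequence has length 8 (e.g. 12, 16, 20, 24, 28, 32, 36, 40).

8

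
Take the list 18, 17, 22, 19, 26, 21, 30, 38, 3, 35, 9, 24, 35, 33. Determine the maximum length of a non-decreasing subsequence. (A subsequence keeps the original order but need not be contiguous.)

6

Let dp[i] be the length of the longest such subsequence ending at index i:
i:      1  2  3  4  5  6  7  8  9 10 11 12 13 14
a[i]:  18 17 22 19 26 21 30 38  3 35  9 24 35 33
dp:     1  1  2  2  3  3  4  5  1  5  2  4  6  5
Maximum dp value is 6.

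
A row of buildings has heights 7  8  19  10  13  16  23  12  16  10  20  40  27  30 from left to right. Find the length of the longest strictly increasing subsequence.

Track the smallest tail for each achievable length (strict):
7 → extends → [7]
8 → extends → [7, 8]
19 → extends → [7, 8, 19]
10 → replaces 19 → [7, 8, 10]
13 → extends → [7, 8, 10, 13]
16 → extends → [7, 8, 10, 13, 16]
23 → extends → [7, 8, 10, 13, 16, 23]
12 → replaces 13 → [7, 8, 10, 12, 16, 23]
16 → already a tail → [7, 8, 10, 12, 16, 23]
10 → already a tail → [7, 8, 10, 12, 16, 23]
20 → replaces 23 → [7, 8, 10, 12, 16, 20]
40 → extends → [7, 8, 10, 12, 16, 20, 40]
27 → replaces 40 → [7, 8, 10, 12, 16, 20, 27]
30 → extends → [7, 8, 10, 12, 16, 20, 27, 30]
Eight tails, so the longest strictly increasing subsequence has length 8 (e.g. 7, 8, 10, 13, 16, 23, 27, 30).

8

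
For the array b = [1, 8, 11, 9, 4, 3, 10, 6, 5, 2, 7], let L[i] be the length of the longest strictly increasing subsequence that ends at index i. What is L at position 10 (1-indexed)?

2

dp[i] = 1 + max{dp[j] : j<i, b[j]<b[i]} (or 1 if no such j):
i:      1  2  3  4  5  6  7  8  9 10 11
b[i]:   1  8 11  9  4  3 10  6  5  2  7
dp:     1  2  3  3  2  2  4  3  3  2  4
At index 10 the value is 2.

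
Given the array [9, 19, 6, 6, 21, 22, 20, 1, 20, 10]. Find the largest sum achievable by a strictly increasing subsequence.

Let S[i] be the best sum of a strictly increasing subsequence ending at i:
i:      1  2  3  4  5  6  7  8  9 10
a[i]:   9 19  6  6 21 22 20  1 20 10
S:      9 28  6  6 49 71 48  1 48 19
Maximum is 71 (e.g. 9 + 19 + 21 + 22).

71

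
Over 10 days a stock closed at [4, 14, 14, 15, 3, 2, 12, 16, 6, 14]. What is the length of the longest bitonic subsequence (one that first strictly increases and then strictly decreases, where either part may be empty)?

inc[i] = longest strictly increasing subsequence ending at i; dec[i] = longest strictly decreasing subsequence starting at i:
i:      1  2  3  4  5  6  7  8  9 10
a[i]:   4 14 14 15  3  2 12 16  6 14
inc:    1  2  2  3  1  1  2  4  2  3
dec:    3  3  3  3  2  1  2  2  1  1
Best peak at i=4 (value 15): inc=3, dec=3, length 3+3−1 = 5.

5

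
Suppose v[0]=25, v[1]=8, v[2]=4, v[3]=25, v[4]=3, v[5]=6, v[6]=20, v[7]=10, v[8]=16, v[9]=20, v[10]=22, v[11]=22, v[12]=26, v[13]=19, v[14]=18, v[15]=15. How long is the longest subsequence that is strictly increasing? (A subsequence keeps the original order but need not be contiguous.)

7

Let dp[i] be the length of the longest such subsequence ending at index i:
i:      0  1  2  3  4  5  6  7  8  9 10 11 12 13 14 15
v[i]:  25  8  4 25  3  6 20 10 16 20 22 22 26 19 18 15
dp:     1  1  1  2  1  2  3  3  4  5  6  6  7  5  5  4
Maximum dp value is 7.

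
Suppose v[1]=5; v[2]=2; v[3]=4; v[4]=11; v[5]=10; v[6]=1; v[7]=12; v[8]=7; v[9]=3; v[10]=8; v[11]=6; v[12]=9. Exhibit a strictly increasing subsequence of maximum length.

2, 4, 7, 8, 9

Patience tails give the LIS length; then backtrack through the dp parents:
5 → extends → [5]
2 → replaces 5 → [2]
4 → extends → [2, 4]
11 → extends → [2, 4, 11]
10 → replaces 11 → [2, 4, 10]
1 → replaces 2 → [1, 4, 10]
12 → extends → [1, 4, 10, 12]
7 → replaces 10 → [1, 4, 7, 12]
3 → replaces 4 → [1, 3, 7, 12]
8 → replaces 12 → [1, 3, 7, 8]
6 → replaces 7 → [1, 3, 6, 8]
9 → extends → [1, 3, 6, 8, 9]
Length 5; one witness is 2, 4, 7, 8, 9.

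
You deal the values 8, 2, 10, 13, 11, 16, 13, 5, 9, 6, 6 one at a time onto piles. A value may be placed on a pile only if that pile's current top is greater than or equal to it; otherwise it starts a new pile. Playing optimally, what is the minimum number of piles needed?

4

Place each on the leftmost legal pile:
8 → new pile 1 (tops now [8])
2 → pile 1 (tops now [2])
10 → new pile 2 (tops now [2, 10])
13 → new pile 3 (tops now [2, 10, 13])
11 → pile 3 (tops now [2, 10, 11])
16 → new pile 4 (tops now [2, 10, 11, 16])
13 → pile 4 (tops now [2, 10, 11, 13])
5 → pile 2 (tops now [2, 5, 11, 13])
9 → pile 3 (tops now [2, 5, 9, 13])
6 → pile 3 (tops now [2, 5, 6, 13])
6 → pile 3 (tops now [2, 5, 6, 13])
Four piles.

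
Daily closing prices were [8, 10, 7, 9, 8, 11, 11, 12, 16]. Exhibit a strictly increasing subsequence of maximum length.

Patience tails give the LIS length; then backtrack through the dp parents:
8 → extends → [8]
10 → extends → [8, 10]
7 → replaces 8 → [7, 10]
9 → replaces 10 → [7, 9]
8 → replaces 9 → [7, 8]
11 → extends → [7, 8, 11]
11 → already a tail → [7, 8, 11]
12 → extends → [7, 8, 11, 12]
16 → extends → [7, 8, 11, 12, 16]
Length 5; one witness is 8, 10, 11, 12, 16.

8, 10, 11, 12, 16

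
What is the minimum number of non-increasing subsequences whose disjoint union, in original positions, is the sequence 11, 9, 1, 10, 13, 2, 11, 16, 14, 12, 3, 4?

4

Place each on the leftmost legal pile:
11 → new pile 1 (tops now [11])
9 → pile 1 (tops now [9])
1 → pile 1 (tops now [1])
10 → new pile 2 (tops now [1, 10])
13 → new pile 3 (tops now [1, 10, 13])
2 → pile 2 (tops now [1, 2, 13])
11 → pile 3 (tops now [1, 2, 11])
16 → new pile 4 (tops now [1, 2, 11, 16])
14 → pile 4 (tops now [1, 2, 11, 14])
12 → pile 4 (tops now [1, 2, 11, 12])
3 → pile 3 (tops now [1, 2, 3, 12])
4 → pile 4 (tops now [1, 2, 3, 4])
Four piles.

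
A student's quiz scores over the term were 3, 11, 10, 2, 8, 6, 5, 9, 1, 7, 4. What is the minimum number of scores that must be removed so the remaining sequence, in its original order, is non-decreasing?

8

Fewest deletions = n − (longest non-decreasing subsequence).
i:      1  2  3  4  5  6  7  8  9 10 11
a[i]:   3 11 10  2  8  6  5  9  1  7  4
dp:     1  2  2  1  2  2  2  3  1  3  2
max dp = 3, so deletions = 11 − 3 = 8.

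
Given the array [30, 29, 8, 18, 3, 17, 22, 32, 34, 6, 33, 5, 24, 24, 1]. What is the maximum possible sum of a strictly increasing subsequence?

114

Let S[i] be the best sum of a strictly increasing subsequence ending at i:
i:       1   2   3   4   5   6   7   8   9  10  11  12  13  14  15
a[i]:   30  29   8  18   3  17  22  32  34   6  33   5  24  24   1
S:      30  29   8  26   3  25  48  80 114   9 113   8  72  72   1
Maximum is 114 (e.g. 8 + 18 + 22 + 32 + 34).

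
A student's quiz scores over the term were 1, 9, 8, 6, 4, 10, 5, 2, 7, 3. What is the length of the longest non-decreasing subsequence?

4

Track the smallest tail for each achievable length (allowing ties):
1 → extends → [1]
9 → extends → [1, 9]
8 → replaces 9 → [1, 8]
6 → replaces 8 → [1, 6]
4 → replaces 6 → [1, 4]
10 → extends → [1, 4, 10]
5 → replaces 10 → [1, 4, 5]
2 → replaces 4 → [1, 2, 5]
7 → extends → [1, 2, 5, 7]
3 → replaces 5 → [1, 2, 3, 7]
Four tails, so the longest non-decreasing subsequence has length 4 (e.g. 1, 4, 5, 7).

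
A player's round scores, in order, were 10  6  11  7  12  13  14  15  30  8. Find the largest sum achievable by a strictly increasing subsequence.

105

Let S[i] be the best sum of a strictly increasing subsequence ending at i:
i:       1   2   3   4   5   6   7   8   9  10
a[i]:   10   6  11   7  12  13  14  15  30   8
S:      10   6  21  13  33  46  60  75 105  21
Maximum is 105 (e.g. 10 + 11 + 12 + 13 + 14 + 15 + 30).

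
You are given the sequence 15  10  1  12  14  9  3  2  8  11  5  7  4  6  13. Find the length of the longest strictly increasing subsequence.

Track the smallest tail for each achievable length (strict):
15 → extends → [15]
10 → replaces 15 → [10]
1 → replaces 10 → [1]
12 → extends → [1, 12]
14 → extends → [1, 12, 14]
9 → replaces 12 → [1, 9, 14]
3 → replaces 9 → [1, 3, 14]
2 → replaces 3 → [1, 2, 14]
8 → replaces 14 → [1, 2, 8]
11 → extends → [1, 2, 8, 11]
5 → replaces 8 → [1, 2, 5, 11]
7 → replaces 11 → [1, 2, 5, 7]
4 → replaces 5 → [1, 2, 4, 7]
6 → replaces 7 → [1, 2, 4, 6]
13 → extends → [1, 2, 4, 6, 13]
Five tails, so the longest strictly increasing subsequence has length 5 (e.g. 1, 3, 8, 11, 13).

5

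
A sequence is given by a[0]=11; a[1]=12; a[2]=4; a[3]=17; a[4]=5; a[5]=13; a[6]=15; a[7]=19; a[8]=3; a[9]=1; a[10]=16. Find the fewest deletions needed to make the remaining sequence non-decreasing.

6

Fewest deletions = n − (longest non-decreasing subsequence).
Patience tails:
11 → extends → [11]
12 → extends → [11, 12]
4 → replaces 11 → [4, 12]
17 → extends → [4, 12, 17]
5 → replaces 12 → [4, 5, 17]
13 → replaces 17 → [4, 5, 13]
15 → extends → [4, 5, 13, 15]
19 → extends → [4, 5, 13, 15, 19]
3 → replaces 4 → [3, 5, 13, 15, 19]
1 → replaces 3 → [1, 5, 13, 15, 19]
16 → replaces 19 → [1, 5, 13, 15, 16]
Longest non-decreasing subsequence has length 5, so deletions = 11 − 5 = 6.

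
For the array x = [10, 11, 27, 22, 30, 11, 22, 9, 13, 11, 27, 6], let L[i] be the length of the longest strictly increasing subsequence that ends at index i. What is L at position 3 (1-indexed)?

3

dp[i] = 1 + max{dp[j] : j<i, x[j]<x[i]} (or 1 if no such j):
i:      1  2  3  4  5  6  7  8  9 10 11 12
x[i]:  10 11 27 22 30 11 22  9 13 11 27  6
dp:     1  2  3  3  4  2  3  1  3  2  4  1
At index 3 the value is 3.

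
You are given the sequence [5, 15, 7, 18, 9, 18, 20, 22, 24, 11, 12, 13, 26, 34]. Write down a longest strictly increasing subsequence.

Patience tails give the LIS length; then backtrack through the dp parents:
5 → extends → [5]
15 → extends → [5, 15]
7 → replaces 15 → [5, 7]
18 → extends → [5, 7, 18]
9 → replaces 18 → [5, 7, 9]
18 → extends → [5, 7, 9, 18]
20 → extends → [5, 7, 9, 18, 20]
22 → extends → [5, 7, 9, 18, 20, 22]
24 → extends → [5, 7, 9, 18, 20, 22, 24]
11 → replaces 18 → [5, 7, 9, 11, 20, 22, 24]
12 → replaces 20 → [5, 7, 9, 11, 12, 22, 24]
13 → replaces 22 → [5, 7, 9, 11, 12, 13, 24]
26 → extends → [5, 7, 9, 11, 12, 13, 24, 26]
34 → extends → [5, 7, 9, 11, 12, 13, 24, 26, 34]
Length 9; one witness is 5, 7, 9, 18, 20, 22, 24, 26, 34.

5, 7, 9, 18, 20, 22, 24, 26, 34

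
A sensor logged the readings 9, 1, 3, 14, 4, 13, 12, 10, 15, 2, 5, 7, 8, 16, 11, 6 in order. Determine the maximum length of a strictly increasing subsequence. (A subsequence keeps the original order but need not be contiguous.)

Let dp[i] be the length of the longest such subsequence ending at index i:
i:      1  2  3  4  5  6  7  8  9 10 11 12 13 14 15 16
a[i]:   9  1  3 14  4 13 12 10 15  2  5  7  8 16 11  6
dp:     1  1  2  3  3  4  4  4  5  2  4  5  6  7  7  5
Maximum dp value is 7.

7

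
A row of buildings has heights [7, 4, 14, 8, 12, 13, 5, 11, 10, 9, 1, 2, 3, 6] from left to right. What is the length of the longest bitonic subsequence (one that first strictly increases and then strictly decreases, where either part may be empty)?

8

inc[i] = longest strictly increasing subsequence ending at i; dec[i] = longest strictly decreasing subsequence starting at i:
i:      1  2  3  4  5  6  7  8  9 10 11 12 13 14
a[i]:   7  4 14  8 12 13  5 11 10  9  1  2  3  6
inc:    1  1  2  2  3  4  2  3  3  3  1  2  3  4
dec:    3  2  6  3  5  5  2  4  3  2  1  1  1  1
Best peak at i=6 (value 13): inc=4, dec=5, length 4+5−1 = 8.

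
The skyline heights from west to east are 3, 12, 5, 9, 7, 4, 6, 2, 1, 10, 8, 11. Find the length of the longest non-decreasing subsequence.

5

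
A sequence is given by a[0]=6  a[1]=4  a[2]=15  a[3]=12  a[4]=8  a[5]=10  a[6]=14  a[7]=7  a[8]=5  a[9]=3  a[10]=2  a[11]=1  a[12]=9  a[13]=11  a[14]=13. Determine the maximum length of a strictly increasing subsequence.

5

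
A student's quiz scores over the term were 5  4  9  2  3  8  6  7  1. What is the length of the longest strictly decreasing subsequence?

Negate each value so 'decreasing' becomes 'increasing', then run patience tails on the negated sequence:
-5 → extends → [-5]
-4 → extends → [-5, -4]
-9 → replaces -5 → [-9, -4]
-2 → extends → [-9, -4, -2]
-3 → replaces -2 → [-9, -4, -3]
-8 → replaces -4 → [-9, -8, -3]
-6 → replaces -3 → [-9, -8, -6]
-7 → replaces -6 → [-9, -8, -7]
-1 → extends → [-9, -8, -7, -1]
Four tails, so the longest strictly decreasing subsequence of the original has length 4.

4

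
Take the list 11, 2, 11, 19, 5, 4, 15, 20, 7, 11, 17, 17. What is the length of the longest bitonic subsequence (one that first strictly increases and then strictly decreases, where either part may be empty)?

inc[i] = longest strictly increasing subsequence ending at i; dec[i] = longest strictly decreasing subsequence starting at i:
i:      1  2  3  4  5  6  7  8  9 10 11 12
a[i]:  11  2 11 19  5  4 15 20  7 11 17 17
inc:    1  1  2  3  2  2  3  4  3  4  5  5
dec:    3  1  3  3  2  1  2  2  1  1  1  1
Best peak at i=4 (value 19): inc=3, dec=3, length 3+3−1 = 5.

5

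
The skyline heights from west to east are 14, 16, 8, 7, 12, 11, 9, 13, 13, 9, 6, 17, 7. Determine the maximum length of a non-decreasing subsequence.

Track the smallest tail for each achievable length (allowing ties):
14 → extends → [14]
16 → extends → [14, 16]
8 → replaces 14 → [8, 16]
7 → replaces 8 → [7, 16]
12 → replaces 16 → [7, 12]
11 → replaces 12 → [7, 11]
9 → replaces 11 → [7, 9]
13 → extends → [7, 9, 13]
13 → extends → [7, 9, 13, 13]
9 → replaces 13 → [7, 9, 9, 13]
6 → replaces 7 → [6, 9, 9, 13]
17 → extends → [6, 9, 9, 13, 17]
7 → replaces 9 → [6, 7, 9, 13, 17]
Five tails, so the longest non-decreasing subsequence has length 5 (e.g. 8, 12, 13, 13, 17).

5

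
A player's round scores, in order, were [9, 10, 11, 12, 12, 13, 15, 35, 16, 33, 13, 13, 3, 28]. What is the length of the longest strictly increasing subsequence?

Track the smallest tail for each achievable length (strict):
9 → extends → [9]
10 → extends → [9, 10]
11 → extends → [9, 10, 11]
12 → extends → [9, 10, 11, 12]
12 → already a tail → [9, 10, 11, 12]
13 → extends → [9, 10, 11, 12, 13]
15 → extends → [9, 10, 11, 12, 13, 15]
35 → extends → [9, 10, 11, 12, 13, 15, 35]
16 → replaces 35 → [9, 10, 11, 12, 13, 15, 16]
33 → extends → [9, 10, 11, 12, 13, 15, 16, 33]
13 → already a tail → [9, 10, 11, 12, 13, 15, 16, 33]
13 → already a tail → [9, 10, 11, 12, 13, 15, 16, 33]
3 → replaces 9 → [3, 10, 11, 12, 13, 15, 16, 33]
28 → replaces 33 → [3, 10, 11, 12, 13, 15, 16, 28]
Eight tails, so the longest strictly increasing subsequence has length 8 (e.g. 9, 10, 11, 12, 13, 15, 16, 33).

8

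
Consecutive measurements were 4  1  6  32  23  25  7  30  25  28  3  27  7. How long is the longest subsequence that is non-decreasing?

6

Track the smallest tail for each achievable length (allowing ties):
4 → extends → [4]
1 → replaces 4 → [1]
6 → extends → [1, 6]
32 → extends → [1, 6, 32]
23 → replaces 32 → [1, 6, 23]
25 → extends → [1, 6, 23, 25]
7 → replaces 23 → [1, 6, 7, 25]
30 → extends → [1, 6, 7, 25, 30]
25 → replaces 30 → [1, 6, 7, 25, 25]
28 → extends → [1, 6, 7, 25, 25, 28]
3 → replaces 6 → [1, 3, 7, 25, 25, 28]
27 → replaces 28 → [1, 3, 7, 25, 25, 27]
7 → replaces 25 → [1, 3, 7, 7, 25, 27]
Six tails, so the longest non-decreasing subsequence has length 6 (e.g. 4, 6, 23, 25, 25, 28).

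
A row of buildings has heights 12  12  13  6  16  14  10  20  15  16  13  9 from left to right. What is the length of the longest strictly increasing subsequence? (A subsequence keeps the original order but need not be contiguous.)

Track the smallest tail for each achievable length (strict):
12 → extends → [12]
12 → already a tail → [12]
13 → extends → [12, 13]
6 → replaces 12 → [6, 13]
16 → extends → [6, 13, 16]
14 → replaces 16 → [6, 13, 14]
10 → replaces 13 → [6, 10, 14]
20 → extends → [6, 10, 14, 20]
15 → replaces 20 → [6, 10, 14, 15]
16 → extends → [6, 10, 14, 15, 16]
13 → replaces 14 → [6, 10, 13, 15, 16]
9 → replaces 10 → [6, 9, 13, 15, 16]
Five tails, so the longest strictly increasing subsequence has length 5 (e.g. 12, 13, 14, 15, 16).

5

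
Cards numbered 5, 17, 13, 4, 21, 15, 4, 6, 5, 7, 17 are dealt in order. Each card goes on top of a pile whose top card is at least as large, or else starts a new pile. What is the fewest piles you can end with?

4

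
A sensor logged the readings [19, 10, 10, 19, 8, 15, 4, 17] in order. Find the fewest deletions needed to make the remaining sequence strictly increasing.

Fewest deletions = n − (longest strictly increasing subsequence).
i:      1  2  3  4  5  6  7  8
a[i]:  19 10 10 19  8 15  4 17
dp:     1  1  1  2  1  2  1  3
max dp = 3, so deletions = 8 − 3 = 5.

5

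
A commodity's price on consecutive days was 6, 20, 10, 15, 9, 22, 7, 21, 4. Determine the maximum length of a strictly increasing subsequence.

4

Track the smallest tail for each achievable length (strict):
6 → extends → [6]
20 → extends → [6, 20]
10 → replaces 20 → [6, 10]
15 → extends → [6, 10, 15]
9 → replaces 10 → [6, 9, 15]
22 → extends → [6, 9, 15, 22]
7 → replaces 9 → [6, 7, 15, 22]
21 → replaces 22 → [6, 7, 15, 21]
4 → replaces 6 → [4, 7, 15, 21]
Four tails, so the longest strictly increasing subsequence has length 4 (e.g. 6, 10, 15, 22).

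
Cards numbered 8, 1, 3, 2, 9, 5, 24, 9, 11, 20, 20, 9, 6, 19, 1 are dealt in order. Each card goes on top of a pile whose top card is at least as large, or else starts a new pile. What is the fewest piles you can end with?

Place each on the leftmost legal pile:
8 → new pile 1 (tops now [8])
1 → pile 1 (tops now [1])
3 → new pile 2 (tops now [1, 3])
2 → pile 2 (tops now [1, 2])
9 → new pile 3 (tops now [1, 2, 9])
5 → pile 3 (tops now [1, 2, 5])
24 → new pile 4 (tops now [1, 2, 5, 24])
9 → pile 4 (tops now [1, 2, 5, 9])
11 → new pile 5 (tops now [1, 2, 5, 9, 11])
20 → new pile 6 (tops now [1, 2, 5, 9, 11, 20])
20 → pile 6 (tops now [1, 2, 5, 9, 11, 20])
9 → pile 4 (tops now [1, 2, 5, 9, 11, 20])
6 → pile 4 (tops now [1, 2, 5, 6, 11, 20])
19 → pile 6 (tops now [1, 2, 5, 6, 11, 19])
1 → pile 1 (tops now [1, 2, 5, 6, 11, 19])
Six piles.

6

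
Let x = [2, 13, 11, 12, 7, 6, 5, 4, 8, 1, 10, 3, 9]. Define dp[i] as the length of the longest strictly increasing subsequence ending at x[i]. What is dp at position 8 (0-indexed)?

dp[i] = 1 + max{dp[j] : j<i, x[j]<x[i]} (or 1 if no such j):
i:      0  1  2  3  4  5  6  7  8  9 10 11 12
x[i]:   2 13 11 12  7  6  5  4  8  1 10  3  9
dp:     1  2  2  3  2  2  2  2  3  1  4  2  4
At index 8 the value is 3.

3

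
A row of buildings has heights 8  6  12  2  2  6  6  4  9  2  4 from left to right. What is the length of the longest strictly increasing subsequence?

Track the smallest tail for each achievable length (strict):
8 → extends → [8]
6 → replaces 8 → [6]
12 → extends → [6, 12]
2 → replaces 6 → [2, 12]
2 → already a tail → [2, 12]
6 → replaces 12 → [2, 6]
6 → already a tail → [2, 6]
4 → replaces 6 → [2, 4]
9 → extends → [2, 4, 9]
2 → already a tail → [2, 4, 9]
4 → already a tail → [2, 4, 9]
Three tails, so the longest strictly increasing subsequence has length 3 (e.g. 2, 6, 9).

3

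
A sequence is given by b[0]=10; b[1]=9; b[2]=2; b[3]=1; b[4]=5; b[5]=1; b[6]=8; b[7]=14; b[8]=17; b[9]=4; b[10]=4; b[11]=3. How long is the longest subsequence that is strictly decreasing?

5

Let dp[i] be the longest strictly decreasing subsequence ending at i:
i:      0  1  2  3  4  5  6  7  8  9 10 11
b[i]:  10  9  2  1  5  1  8 14 17  4  4  3
dp:     1  2  3  4  3  4  3  1  1  4  4  5
Maximum is 5.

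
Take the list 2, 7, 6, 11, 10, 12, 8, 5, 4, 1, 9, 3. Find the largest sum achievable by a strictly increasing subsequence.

Let S[i] be the best sum of a strictly increasing subsequence ending at i:
i:      1  2  3  4  5  6  7  8  9 10 11 12
a[i]:   2  7  6 11 10 12  8  5  4  1  9  3
S:      2  9  8 20 19 32 17  7  6  1 26  5
Maximum is 32 (e.g. 2 + 7 + 11 + 12).

32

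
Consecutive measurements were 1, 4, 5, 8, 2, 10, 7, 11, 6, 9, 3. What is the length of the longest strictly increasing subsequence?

Let dp[i] be the length of the longest such subsequence ending at index i:
i:      1  2  3  4  5  6  7  8  9 10 11
a[i]:   1  4  5  8  2 10  7 11  6  9  3
dp:     1  2  3  4  2  5  4  6  4  5  3
Maximum dp value is 6.

6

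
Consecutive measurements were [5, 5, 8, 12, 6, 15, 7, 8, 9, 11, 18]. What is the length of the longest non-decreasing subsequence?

Track the smallest tail for each achievable length (allowing ties):
5 → extends → [5]
5 → extends → [5, 5]
8 → extends → [5, 5, 8]
12 → extends → [5, 5, 8, 12]
6 → replaces 8 → [5, 5, 6, 12]
15 → extends → [5, 5, 6, 12, 15]
7 → replaces 12 → [5, 5, 6, 7, 15]
8 → replaces 15 → [5, 5, 6, 7, 8]
9 → extends → [5, 5, 6, 7, 8, 9]
11 → extends → [5, 5, 6, 7, 8, 9, 11]
18 → extends → [5, 5, 6, 7, 8, 9, 11, 18]
Eight tails, so the longest non-decreasing subsequence has length 8 (e.g. 5, 5, 6, 7, 8, 9, 11, 18).

8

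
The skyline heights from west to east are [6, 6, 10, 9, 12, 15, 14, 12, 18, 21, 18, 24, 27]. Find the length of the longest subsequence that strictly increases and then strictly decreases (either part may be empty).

inc[i] = longest strictly increasing subsequence ending at i; dec[i] = longest strictly decreasing subsequence starting at i:
i:      1  2  3  4  5  6  7  8  9 10 11 12 13
a[i]:   6  6 10  9 12 15 14 12 18 21 18 24 27
inc:    1  1  2  2  3  4  4  3  5  6  5  7  8
dec:    1  1  2  1  1  3  2  1  1  2  1  1  1
Best peak at i=13 (value 27): inc=8, dec=1, length 8+1−1 = 8.

8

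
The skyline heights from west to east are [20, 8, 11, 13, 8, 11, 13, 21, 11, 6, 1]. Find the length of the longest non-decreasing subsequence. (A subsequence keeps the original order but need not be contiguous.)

5

Let dp[i] be the length of the longest such subsequence ending at index i:
i:      1  2  3  4  5  6  7  8  9 10 11
a[i]:  20  8 11 13  8 11 13 21 11  6  1
dp:     1  1  2  3  2  3  4  5  4  1  1
Maximum dp value is 5.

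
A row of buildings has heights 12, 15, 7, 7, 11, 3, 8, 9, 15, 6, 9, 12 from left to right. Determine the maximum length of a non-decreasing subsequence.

6

Let dp[i] be the length of the longest such subsequence ending at index i:
i:      1  2  3  4  5  6  7  8  9 10 11 12
a[i]:  12 15  7  7 11  3  8  9 15  6  9 12
dp:     1  2  1  2  3  1  3  4  5  2  5  6
Maximum dp value is 6.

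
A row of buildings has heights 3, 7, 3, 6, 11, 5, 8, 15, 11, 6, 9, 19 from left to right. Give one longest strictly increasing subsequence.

Patience tails give the LIS length; then backtrack through the dp parents:
3 → extends → [3]
7 → extends → [3, 7]
3 → already a tail → [3, 7]
6 → replaces 7 → [3, 6]
11 → extends → [3, 6, 11]
5 → replaces 6 → [3, 5, 11]
8 → replaces 11 → [3, 5, 8]
15 → extends → [3, 5, 8, 15]
11 → replaces 15 → [3, 5, 8, 11]
6 → replaces 8 → [3, 5, 6, 11]
9 → replaces 11 → [3, 5, 6, 9]
19 → extends → [3, 5, 6, 9, 19]
Length 5; one witness is 3, 7, 11, 15, 19.

3, 7, 11, 15, 19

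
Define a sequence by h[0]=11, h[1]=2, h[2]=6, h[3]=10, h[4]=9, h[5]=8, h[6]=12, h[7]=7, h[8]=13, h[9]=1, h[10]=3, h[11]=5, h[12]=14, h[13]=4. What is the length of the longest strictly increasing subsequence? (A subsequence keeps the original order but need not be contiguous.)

Track the smallest tail for each achievable length (strict):
11 → extends → [11]
2 → replaces 11 → [2]
6 → extends → [2, 6]
10 → extends → [2, 6, 10]
9 → replaces 10 → [2, 6, 9]
8 → replaces 9 → [2, 6, 8]
12 → extends → [2, 6, 8, 12]
7 → replaces 8 → [2, 6, 7, 12]
13 → extends → [2, 6, 7, 12, 13]
1 → replaces 2 → [1, 6, 7, 12, 13]
3 → replaces 6 → [1, 3, 7, 12, 13]
5 → replaces 7 → [1, 3, 5, 12, 13]
14 → extends → [1, 3, 5, 12, 13, 14]
4 → replaces 5 → [1, 3, 4, 12, 13, 14]
Six tails, so the longest strictly increasing subsequence has length 6 (e.g. 2, 6, 10, 12, 13, 14).

6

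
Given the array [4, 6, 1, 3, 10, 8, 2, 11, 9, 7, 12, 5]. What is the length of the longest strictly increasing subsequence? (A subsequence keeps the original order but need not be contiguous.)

5

Track the smallest tail for each achievable length (strict):
4 → extends → [4]
6 → extends → [4, 6]
1 → replaces 4 → [1, 6]
3 → replaces 6 → [1, 3]
10 → extends → [1, 3, 10]
8 → replaces 10 → [1, 3, 8]
2 → replaces 3 → [1, 2, 8]
11 → extends → [1, 2, 8, 11]
9 → replaces 11 → [1, 2, 8, 9]
7 → replaces 8 → [1, 2, 7, 9]
12 → extends → [1, 2, 7, 9, 12]
5 → replaces 7 → [1, 2, 5, 9, 12]
Five tails, so the longest strictly increasing subsequence has length 5 (e.g. 4, 6, 10, 11, 12).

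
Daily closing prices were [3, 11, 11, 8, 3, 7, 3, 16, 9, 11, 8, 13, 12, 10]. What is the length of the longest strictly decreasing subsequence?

4

Let dp[i] be the longest strictly decreasing subsequence ending at i:
i:      1  2  3  4  5  6  7  8  9 10 11 12 13 14
a[i]:   3 11 11  8  3  7  3 16  9 11  8 13 12 10
dp:     1  1  1  2  3  3  4  1  2  2  3  2  3  4
Maximum is 4.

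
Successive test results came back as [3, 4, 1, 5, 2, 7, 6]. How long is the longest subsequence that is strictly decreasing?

2

Negate each value so 'decreasing' becomes 'increasing', then run patience tails on the negated sequence:
-3 → extends → [-3]
-4 → replaces -3 → [-4]
-1 → extends → [-4, -1]
-5 → replaces -4 → [-5, -1]
-2 → replaces -1 → [-5, -2]
-7 → replaces -5 → [-7, -2]
-6 → replaces -2 → [-7, -6]
Two tails, so the longest strictly decreasing subsequence of the original has length 2.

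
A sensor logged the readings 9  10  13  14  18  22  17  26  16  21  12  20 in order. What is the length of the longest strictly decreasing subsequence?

Negate each value so 'decreasing' becomes 'increasing', then run patience tails on the negated sequence:
-9 → extends → [-9]
-10 → replaces -9 → [-10]
-13 → replaces -10 → [-13]
-14 → replaces -13 → [-14]
-18 → replaces -14 → [-18]
-22 → replaces -18 → [-22]
-17 → extends → [-22, -17]
-26 → replaces -22 → [-26, -17]
-16 → extends → [-26, -17, -16]
-21 → replaces -17 → [-26, -21, -16]
-12 → extends → [-26, -21, -16, -12]
-20 → replaces -16 → [-26, -21, -20, -12]
Four tails, so the longest strictly decreasing subsequence of the original has length 4.

4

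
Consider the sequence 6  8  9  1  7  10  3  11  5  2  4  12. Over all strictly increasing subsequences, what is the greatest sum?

Let S[i] be the best sum of a strictly increasing subsequence ending at i:
i:      1  2  3  4  5  6  7  8  9 10 11 12
a[i]:   6  8  9  1  7 10  3 11  5  2  4 12
S:      6 14 23  1 13 33  4 44  9  3  8 56
Maximum is 56 (e.g. 6 + 8 + 9 + 10 + 11 + 12).

56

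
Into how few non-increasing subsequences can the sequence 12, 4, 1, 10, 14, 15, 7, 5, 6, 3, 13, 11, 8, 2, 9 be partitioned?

5

The minimum number of non-increasing subsequences covering a sequence equals the length of its longest strictly increasing subsequence.
LIS length is 5 (e.g. 4, 5, 6, 8, 9), so 5 piles are needed.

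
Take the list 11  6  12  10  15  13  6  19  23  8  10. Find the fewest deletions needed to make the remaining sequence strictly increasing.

Fewest deletions = n − (longest strictly increasing subsequence).
Patience tails:
11 → extends → [11]
6 → replaces 11 → [6]
12 → extends → [6, 12]
10 → replaces 12 → [6, 10]
15 → extends → [6, 10, 15]
13 → replaces 15 → [6, 10, 13]
6 → already a tail → [6, 10, 13]
19 → extends → [6, 10, 13, 19]
23 → extends → [6, 10, 13, 19, 23]
8 → replaces 10 → [6, 8, 13, 19, 23]
10 → replaces 13 → [6, 8, 10, 19, 23]
Longest strictly increasing subsequence has length 5, so deletions = 11 − 5 = 6.

6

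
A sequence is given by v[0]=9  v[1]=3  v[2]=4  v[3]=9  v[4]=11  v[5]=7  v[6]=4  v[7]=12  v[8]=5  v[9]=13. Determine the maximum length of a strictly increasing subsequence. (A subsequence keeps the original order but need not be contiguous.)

Track the smallest tail for each achievable length (strict):
9 → extends → [9]
3 → replaces 9 → [3]
4 → extends → [3, 4]
9 → extends → [3, 4, 9]
11 → extends → [3, 4, 9, 11]
7 → replaces 9 → [3, 4, 7, 11]
4 → already a tail → [3, 4, 7, 11]
12 → extends → [3, 4, 7, 11, 12]
5 → replaces 7 → [3, 4, 5, 11, 12]
13 → extends → [3, 4, 5, 11, 12, 13]
Six tails, so the longest strictly increasing subsequence has length 6 (e.g. 3, 4, 9, 11, 12, 13).

6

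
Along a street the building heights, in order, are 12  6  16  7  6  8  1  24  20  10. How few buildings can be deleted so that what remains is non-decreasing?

6

Fewest deletions = n − (longest non-decreasing subsequence).
i:      1  2  3  4  5  6  7  8  9 10
a[i]:  12  6 16  7  6  8  1 24 20 10
dp:     1  1  2  2  2  3  1  4  4  4
max dp = 4, so deletions = 10 − 4 = 6.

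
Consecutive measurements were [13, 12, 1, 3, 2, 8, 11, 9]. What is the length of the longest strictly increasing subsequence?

4

Let dp[i] be the length of the longest such subsequence ending at index i:
i:      1  2  3  4  5  6  7  8
a[i]:  13 12  1  3  2  8 11  9
dp:     1  1  1  2  2  3  4  4
Maximum dp value is 4.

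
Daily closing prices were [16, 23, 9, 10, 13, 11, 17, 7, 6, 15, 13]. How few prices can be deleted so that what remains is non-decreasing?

7

Fewest deletions = n − (longest non-decreasing subsequence).
Patience tails:
16 → extends → [16]
23 → extends → [16, 23]
9 → replaces 16 → [9, 23]
10 → replaces 23 → [9, 10]
13 → extends → [9, 10, 13]
11 → replaces 13 → [9, 10, 11]
17 → extends → [9, 10, 11, 17]
7 → replaces 9 → [7, 10, 11, 17]
6 → replaces 7 → [6, 10, 11, 17]
15 → replaces 17 → [6, 10, 11, 15]
13 → replaces 15 → [6, 10, 11, 13]
Longest non-decreasing subsequence has length 4, so deletions = 11 − 4 = 7.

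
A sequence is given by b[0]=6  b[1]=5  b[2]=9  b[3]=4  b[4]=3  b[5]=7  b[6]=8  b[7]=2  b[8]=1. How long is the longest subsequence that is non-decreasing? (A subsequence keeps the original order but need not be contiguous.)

3

Let dp[i] be the length of the longest such subsequence ending at index i:
i:     0 1 2 3 4 5 6 7 8
b[i]:  6 5 9 4 3 7 8 2 1
dp:    1 1 2 1 1 2 3 1 1
Maximum dp value is 3.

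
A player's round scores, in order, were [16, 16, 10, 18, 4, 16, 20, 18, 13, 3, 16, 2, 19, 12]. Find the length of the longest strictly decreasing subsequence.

5

Negate each value so 'decreasing' becomes 'increasing', then run patience tails on the negated sequence:
-16 → extends → [-16]
-16 → already a tail → [-16]
-10 → extends → [-16, -10]
-18 → replaces -16 → [-18, -10]
-4 → extends → [-18, -10, -4]
-16 → replaces -10 → [-18, -16, -4]
-20 → replaces -18 → [-20, -16, -4]
-18 → replaces -16 → [-20, -18, -4]
-13 → replaces -4 → [-20, -18, -13]
-3 → extends → [-20, -18, -13, -3]
-16 → replaces -13 → [-20, -18, -16, -3]
-2 → extends → [-20, -18, -16, -3, -2]
-19 → replaces -18 → [-20, -19, -16, -3, -2]
-12 → replaces -3 → [-20, -19, -16, -12, -2]
Five tails, so the longest strictly decreasing subsequence of the original has length 5.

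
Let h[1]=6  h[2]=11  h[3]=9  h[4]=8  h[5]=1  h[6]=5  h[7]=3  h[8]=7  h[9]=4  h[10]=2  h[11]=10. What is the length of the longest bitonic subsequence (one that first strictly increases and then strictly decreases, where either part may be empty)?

inc[i] = longest strictly increasing subsequence ending at i; dec[i] = longest strictly decreasing subsequence starting at i:
i:      1  2  3  4  5  6  7  8  9 10 11
h[i]:   6 11  9  8  1  5  3  7  4  2 10
inc:    1  2  2  2  1  2  2  3  3  2  4
dec:    4  6  5  4  1  3  2  3  2  1  1
Best peak at i=2 (value 11): inc=2, dec=6, length 2+6−1 = 7.

7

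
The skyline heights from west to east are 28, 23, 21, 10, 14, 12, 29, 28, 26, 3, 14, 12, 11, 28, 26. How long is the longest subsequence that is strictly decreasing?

6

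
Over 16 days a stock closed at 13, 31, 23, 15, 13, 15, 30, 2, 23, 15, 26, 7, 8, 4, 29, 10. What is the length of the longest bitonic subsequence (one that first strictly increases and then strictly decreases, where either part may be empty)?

7

inc[i] = longest strictly increasing subsequence ending at i; dec[i] = longest strictly decreasing subsequence starting at i:
i:      1  2  3  4  5  6  7  8  9 10 11 12 13 14 15 16
a[i]:  13 31 23 15 13 15 30  2 23 15 26  7  8  4 29 10
inc:    1  2  2  2  1  2  3  1  3  2  4  2  3  2  5  4
dec:    3  6  5  4  3  3  5  1  4  3  3  2  2  1  2  1
Best peak at i=2 (value 31): inc=2, dec=6, length 2+6−1 = 7.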